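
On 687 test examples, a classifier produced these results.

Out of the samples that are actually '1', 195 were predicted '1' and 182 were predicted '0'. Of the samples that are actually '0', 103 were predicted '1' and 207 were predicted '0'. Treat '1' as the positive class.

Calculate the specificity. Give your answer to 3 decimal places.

Specificity = TN/(TN+FP) = 207/(207+103) = 0.668

0.668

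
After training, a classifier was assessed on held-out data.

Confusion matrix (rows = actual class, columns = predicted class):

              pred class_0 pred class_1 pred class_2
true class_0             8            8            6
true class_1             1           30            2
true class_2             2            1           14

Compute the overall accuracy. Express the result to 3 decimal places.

Accuracy = trace / total = (8+30+14=52) / 72 = 52/72 = 0.722

0.722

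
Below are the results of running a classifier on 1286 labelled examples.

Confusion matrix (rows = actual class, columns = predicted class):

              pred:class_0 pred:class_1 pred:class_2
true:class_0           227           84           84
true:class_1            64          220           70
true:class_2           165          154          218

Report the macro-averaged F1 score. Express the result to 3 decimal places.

0.518

Per-class F1 score (2·TP/(2·TP+FP+FN)):
  class_0: TP=227, FP=64+165=229, FN=84+84=168 → 454/851 = 0.5335
  class_1: TP=220, FP=84+154=238, FN=64+70=134 → 440/812 = 0.5419
  class_2: TP=218, FP=84+70=154, FN=165+154=319 → 436/909 = 0.4796
Macro-F1 score = mean = (0.5335 + 0.5419 + 0.4796) / 3 = 0.518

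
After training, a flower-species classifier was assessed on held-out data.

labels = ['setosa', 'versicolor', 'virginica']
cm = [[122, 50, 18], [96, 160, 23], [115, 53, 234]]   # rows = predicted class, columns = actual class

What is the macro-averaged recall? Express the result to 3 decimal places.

Per-class recall (TP/(TP+FN)):
  setosa: TP=122, FN=96+115=211 → 122/333 = 0.3664
  versicolor: TP=160, FN=50+53=103 → 160/263 = 0.6084
  virginica: TP=234, FN=18+23=41 → 234/275 = 0.8509
Macro-recall = mean = (0.3664 + 0.6084 + 0.8509) / 3 = 0.609

0.609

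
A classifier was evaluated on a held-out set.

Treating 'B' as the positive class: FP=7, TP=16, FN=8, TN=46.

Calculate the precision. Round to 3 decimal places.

Precision = TP/(TP+FP) = 16/(16+7) = 16/23 = 0.696

0.696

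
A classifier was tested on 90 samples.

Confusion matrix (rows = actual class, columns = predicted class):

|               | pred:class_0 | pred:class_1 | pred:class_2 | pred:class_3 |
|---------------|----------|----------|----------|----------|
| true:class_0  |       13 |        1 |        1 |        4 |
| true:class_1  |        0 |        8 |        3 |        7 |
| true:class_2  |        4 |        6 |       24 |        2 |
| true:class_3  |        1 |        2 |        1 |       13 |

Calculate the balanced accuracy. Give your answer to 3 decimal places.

Balanced accuracy = mean of per-class recall.
  class_0: recall = 13/19 = 0.6842
  class_1: recall = 8/18 = 0.4444
  class_2: recall = 24/36 = 0.6667
  class_3: recall = 13/17 = 0.7647
Mean = (0.6842 + 0.4444 + 0.6667 + 0.7647) / 4 = 0.640

0.640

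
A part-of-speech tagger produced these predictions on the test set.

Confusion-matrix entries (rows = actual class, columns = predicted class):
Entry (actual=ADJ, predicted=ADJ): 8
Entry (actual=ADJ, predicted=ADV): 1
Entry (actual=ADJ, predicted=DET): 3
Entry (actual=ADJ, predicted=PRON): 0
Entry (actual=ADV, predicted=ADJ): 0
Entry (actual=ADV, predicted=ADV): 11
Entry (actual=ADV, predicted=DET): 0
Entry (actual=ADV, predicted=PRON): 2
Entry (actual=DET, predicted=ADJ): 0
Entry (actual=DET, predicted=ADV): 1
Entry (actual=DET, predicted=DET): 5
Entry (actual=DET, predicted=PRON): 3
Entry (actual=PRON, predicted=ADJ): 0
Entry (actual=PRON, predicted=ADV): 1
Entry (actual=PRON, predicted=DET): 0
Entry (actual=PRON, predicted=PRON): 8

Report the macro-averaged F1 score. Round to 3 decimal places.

Per-class F1 score (2·TP/(2·TP+FP+FN)):
  ADJ: TP=8, FP=0+0+0=0, FN=1+3+0=4 → 16/20 = 0.8000
  ADV: TP=11, FP=1+1+1=3, FN=0+0+2=2 → 22/27 = 0.8148
  DET: TP=5, FP=3+0+0=3, FN=0+1+3=4 → 10/17 = 0.5882
  PRON: TP=8, FP=0+2+3=5, FN=0+1+0=1 → 16/22 = 0.7273
Macro-F1 score = mean = (0.8000 + 0.8148 + 0.5882 + 0.7273) / 4 = 0.733

0.733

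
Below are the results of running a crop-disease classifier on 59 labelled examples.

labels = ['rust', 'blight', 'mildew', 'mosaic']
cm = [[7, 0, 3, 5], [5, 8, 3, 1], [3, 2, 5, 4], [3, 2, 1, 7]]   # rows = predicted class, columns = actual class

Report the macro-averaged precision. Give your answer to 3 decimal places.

Per-class precision (TP/(TP+FP)):
  rust: TP=7, FP=0+3+5=8 → 7/15 = 0.4667
  blight: TP=8, FP=5+3+1=9 → 8/17 = 0.4706
  mildew: TP=5, FP=3+2+4=9 → 5/14 = 0.3571
  mosaic: TP=7, FP=3+2+1=6 → 7/13 = 0.5385
Macro-precision = mean = (0.4667 + 0.4706 + 0.3571 + 0.5385) / 4 = 0.458

0.458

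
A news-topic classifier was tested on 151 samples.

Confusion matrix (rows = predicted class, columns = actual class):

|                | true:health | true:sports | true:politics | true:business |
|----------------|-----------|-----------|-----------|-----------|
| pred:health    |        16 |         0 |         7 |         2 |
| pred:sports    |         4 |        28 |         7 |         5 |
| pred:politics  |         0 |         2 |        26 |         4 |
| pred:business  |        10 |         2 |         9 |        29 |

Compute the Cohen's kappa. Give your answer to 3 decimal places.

0.540

Observed agreement pₒ = trace/N = 99/151 = 0.6556
Expected agreement pₑ = Σ (rowᵢ·colᵢ)/N² = (30·25 + 32·44 + 49·32 + 40·50)/151² = 0.2511
κ = (pₒ − pₑ)/(1 − pₑ) = (0.6556 − 0.2511)/(1 − 0.2511) = 0.540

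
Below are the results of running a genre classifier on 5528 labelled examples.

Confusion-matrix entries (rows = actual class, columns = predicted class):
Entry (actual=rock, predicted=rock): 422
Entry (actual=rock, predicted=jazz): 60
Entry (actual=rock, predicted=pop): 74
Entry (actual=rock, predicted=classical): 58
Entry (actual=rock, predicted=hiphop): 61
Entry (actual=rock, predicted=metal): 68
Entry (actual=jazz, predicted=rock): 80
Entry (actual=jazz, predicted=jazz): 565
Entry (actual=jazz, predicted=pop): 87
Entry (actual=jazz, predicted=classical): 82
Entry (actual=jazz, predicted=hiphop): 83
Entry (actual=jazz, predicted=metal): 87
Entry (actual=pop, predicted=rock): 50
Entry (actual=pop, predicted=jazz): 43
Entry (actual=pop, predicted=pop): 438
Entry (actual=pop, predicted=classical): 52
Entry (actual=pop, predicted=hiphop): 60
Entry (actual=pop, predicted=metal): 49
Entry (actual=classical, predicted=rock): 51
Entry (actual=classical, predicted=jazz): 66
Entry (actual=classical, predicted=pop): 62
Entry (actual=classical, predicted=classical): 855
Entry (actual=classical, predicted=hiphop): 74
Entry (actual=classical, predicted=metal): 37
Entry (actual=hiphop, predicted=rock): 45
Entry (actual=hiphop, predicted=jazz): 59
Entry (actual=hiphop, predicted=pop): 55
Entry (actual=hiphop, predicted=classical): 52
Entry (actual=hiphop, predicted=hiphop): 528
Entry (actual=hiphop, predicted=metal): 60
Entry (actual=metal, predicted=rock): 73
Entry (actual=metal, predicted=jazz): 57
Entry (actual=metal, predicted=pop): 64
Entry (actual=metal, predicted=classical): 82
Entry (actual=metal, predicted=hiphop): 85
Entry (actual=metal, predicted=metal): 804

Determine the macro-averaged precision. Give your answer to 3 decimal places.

Per-class precision (TP/(TP+FP)):
  rock: TP=422, FP=80+50+51+45+73=299 → 422/721 = 0.5853
  jazz: TP=565, FP=60+43+66+59+57=285 → 565/850 = 0.6647
  pop: TP=438, FP=74+87+62+55+64=342 → 438/780 = 0.5615
  classical: TP=855, FP=58+82+52+52+82=326 → 855/1181 = 0.7240
  hiphop: TP=528, FP=61+83+60+74+85=363 → 528/891 = 0.5926
  metal: TP=804, FP=68+87+49+37+60=301 → 804/1105 = 0.7276
Macro-precision = mean = (0.5853 + 0.6647 + 0.5615 + 0.7240 + 0.5926 + 0.7276) / 6 = 0.643

0.643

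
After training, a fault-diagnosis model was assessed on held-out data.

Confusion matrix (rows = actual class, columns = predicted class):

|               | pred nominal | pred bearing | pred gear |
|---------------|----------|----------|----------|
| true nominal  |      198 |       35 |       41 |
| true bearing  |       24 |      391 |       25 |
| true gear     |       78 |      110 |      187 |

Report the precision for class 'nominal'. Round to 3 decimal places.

precision = TP/(TP+FP).
nominal: TP=198, FP=24+78=102 → 198/300 = 0.6600

0.660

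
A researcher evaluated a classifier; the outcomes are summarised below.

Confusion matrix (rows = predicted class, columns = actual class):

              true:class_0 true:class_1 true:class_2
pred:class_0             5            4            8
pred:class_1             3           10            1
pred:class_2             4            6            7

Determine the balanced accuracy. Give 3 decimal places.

0.451

Balanced accuracy = mean of per-class recall.
  class_0: recall = 5/12 = 0.4167
  class_1: recall = 10/20 = 0.5000
  class_2: recall = 7/16 = 0.4375
Mean = (0.4167 + 0.5000 + 0.4375) / 3 = 0.451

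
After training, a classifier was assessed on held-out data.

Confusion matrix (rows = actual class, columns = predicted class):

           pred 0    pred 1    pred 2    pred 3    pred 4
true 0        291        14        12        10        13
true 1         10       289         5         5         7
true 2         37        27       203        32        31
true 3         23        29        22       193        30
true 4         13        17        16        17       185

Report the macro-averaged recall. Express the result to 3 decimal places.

Per-class recall (TP/(TP+FN)):
  0: TP=291, FN=14+12+10+13=49 → 291/340 = 0.8559
  1: TP=289, FN=10+5+5+7=27 → 289/316 = 0.9146
  2: TP=203, FN=37+27+32+31=127 → 203/330 = 0.6152
  3: TP=193, FN=23+29+22+30=104 → 193/297 = 0.6498
  4: TP=185, FN=13+17+16+17=63 → 185/248 = 0.7460
Macro-recall = mean = (0.8559 + 0.9146 + 0.6152 + 0.6498 + 0.7460) / 5 = 0.756

0.756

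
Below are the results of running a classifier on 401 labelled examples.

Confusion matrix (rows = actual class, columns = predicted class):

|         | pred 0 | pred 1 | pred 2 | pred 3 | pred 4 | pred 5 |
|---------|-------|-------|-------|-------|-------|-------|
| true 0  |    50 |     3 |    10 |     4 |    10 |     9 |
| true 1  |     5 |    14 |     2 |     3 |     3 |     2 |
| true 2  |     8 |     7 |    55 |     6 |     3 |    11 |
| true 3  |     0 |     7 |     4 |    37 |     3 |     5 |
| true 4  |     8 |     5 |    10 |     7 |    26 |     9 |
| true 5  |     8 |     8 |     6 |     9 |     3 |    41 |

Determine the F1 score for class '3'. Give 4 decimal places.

0.6066

Treat '3' as positive and all other classes as negative.
F1 score = 2·TP/(2·TP+FP+FN).
3: TP=37, FP=4+3+6+7+9=29, FN=0+7+4+3+5=19 → 74/122 = 0.60656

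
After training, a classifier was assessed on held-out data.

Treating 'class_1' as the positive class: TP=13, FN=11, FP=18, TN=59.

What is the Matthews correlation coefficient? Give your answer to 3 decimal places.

MCC = (TP·TN − FP·FN) / √((TP+FP)(TP+FN)(TN+FP)(TN+FN))
Numerator = 13·59 − 18·11 = 569
Denominator = √(31·24·77·70) = √4010160 = 2002.5384
MCC = 569 / 2002.5384 = 0.284

0.284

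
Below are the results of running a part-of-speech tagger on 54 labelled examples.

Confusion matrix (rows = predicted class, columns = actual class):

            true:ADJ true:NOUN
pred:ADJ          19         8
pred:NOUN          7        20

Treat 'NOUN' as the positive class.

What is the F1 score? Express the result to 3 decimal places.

Precision = TP/(TP+FP) = 20/27 = 0.7407
Recall = TP/(TP+FN) = 20/28 = 0.7143
F1 = 2·TP/(2·TP+FP+FN) = 40/55 = 0.727

0.727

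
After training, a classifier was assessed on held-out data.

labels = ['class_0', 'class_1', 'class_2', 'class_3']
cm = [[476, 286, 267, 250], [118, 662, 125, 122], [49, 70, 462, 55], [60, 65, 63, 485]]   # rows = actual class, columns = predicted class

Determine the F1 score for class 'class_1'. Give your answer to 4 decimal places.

F1 score = 2·TP/(2·TP+FP+FN).
class_1: TP=662, FP=286+70+65=421, FN=118+125+122=365 → 1324/2110 = 0.62749

0.6275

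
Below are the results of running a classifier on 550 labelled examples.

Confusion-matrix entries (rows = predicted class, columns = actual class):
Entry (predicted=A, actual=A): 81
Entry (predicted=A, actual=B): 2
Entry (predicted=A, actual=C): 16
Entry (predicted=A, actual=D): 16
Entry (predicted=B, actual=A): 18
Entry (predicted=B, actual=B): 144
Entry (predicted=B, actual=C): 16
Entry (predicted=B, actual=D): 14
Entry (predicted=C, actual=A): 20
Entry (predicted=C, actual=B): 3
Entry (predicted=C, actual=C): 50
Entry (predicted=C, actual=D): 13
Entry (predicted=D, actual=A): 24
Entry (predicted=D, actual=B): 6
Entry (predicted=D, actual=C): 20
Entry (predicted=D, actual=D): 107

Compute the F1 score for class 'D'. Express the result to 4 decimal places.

One-vs-rest for 'D': TP = diagonal; FP = other classes predicted 'D'; FN = 'D' predicted as other.
F1 score = 2·TP/(2·TP+FP+FN).
D: TP=107, FP=24+6+20=50, FN=16+14+13=43 → 214/307 = 0.69707

0.6971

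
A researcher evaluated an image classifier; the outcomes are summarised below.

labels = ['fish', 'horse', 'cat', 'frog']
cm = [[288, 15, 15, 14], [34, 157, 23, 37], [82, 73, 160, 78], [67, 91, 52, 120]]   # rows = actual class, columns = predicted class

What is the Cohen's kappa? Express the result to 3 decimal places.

0.409

Observed agreement pₒ = trace/N = 725/1306 = 0.5551
Expected agreement pₑ = Σ (rowᵢ·colᵢ)/N² = (332·471 + 251·336 + 393·250 + 330·249)/1306² = 0.2469
κ = (pₒ − pₑ)/(1 − pₑ) = (0.5551 − 0.2469)/(1 − 0.2469) = 0.409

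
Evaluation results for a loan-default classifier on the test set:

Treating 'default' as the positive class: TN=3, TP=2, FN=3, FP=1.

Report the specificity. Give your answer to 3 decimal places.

0.750

Specificity = TN/(TN+FP) = 3/(3+1) = 0.750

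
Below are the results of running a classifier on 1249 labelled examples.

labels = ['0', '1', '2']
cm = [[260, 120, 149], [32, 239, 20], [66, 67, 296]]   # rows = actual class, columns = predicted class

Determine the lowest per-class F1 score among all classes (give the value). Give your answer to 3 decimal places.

0.586

Per-class F1 score (2·TP/(2·TP+FP+FN)):
  0: TP=260, FP=32+66=98, FN=120+149=269 → 520/887 = 0.5862
  1: TP=239, FP=120+67=187, FN=32+20=52 → 478/717 = 0.6667
  2: TP=296, FP=149+20=169, FN=66+67=133 → 592/894 = 0.6622
Lowest is class '0' with F1 score = 0.586.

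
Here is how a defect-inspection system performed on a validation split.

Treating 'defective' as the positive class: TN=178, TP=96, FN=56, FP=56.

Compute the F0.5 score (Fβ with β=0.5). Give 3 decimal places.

0.632

Fβ = (1+β²)·TP / ((1+β²)·TP + β²·FN + FP), with β²=1/4
= 1.25·96 / (1.25·96 + 0.25·56 + 56) = 0.632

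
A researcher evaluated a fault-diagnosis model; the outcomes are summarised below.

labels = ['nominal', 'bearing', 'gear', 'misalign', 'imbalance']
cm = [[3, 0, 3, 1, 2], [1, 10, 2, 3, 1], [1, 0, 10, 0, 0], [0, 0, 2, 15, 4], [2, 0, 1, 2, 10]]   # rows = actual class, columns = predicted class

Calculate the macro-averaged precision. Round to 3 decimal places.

0.657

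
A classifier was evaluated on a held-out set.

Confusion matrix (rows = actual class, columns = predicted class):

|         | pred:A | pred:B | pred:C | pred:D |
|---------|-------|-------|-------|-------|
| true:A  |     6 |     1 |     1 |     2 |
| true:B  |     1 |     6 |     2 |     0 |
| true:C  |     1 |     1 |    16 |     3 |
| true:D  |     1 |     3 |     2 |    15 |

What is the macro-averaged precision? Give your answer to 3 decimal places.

0.681

Per-class precision (TP/(TP+FP)):
  A: TP=6, FP=1+1+1=3 → 6/9 = 0.6667
  B: TP=6, FP=1+1+3=5 → 6/11 = 0.5455
  C: TP=16, FP=1+2+2=5 → 16/21 = 0.7619
  D: TP=15, FP=2+0+3=5 → 15/20 = 0.7500
Macro-precision = mean = (0.6667 + 0.5455 + 0.7619 + 0.7500) / 4 = 0.681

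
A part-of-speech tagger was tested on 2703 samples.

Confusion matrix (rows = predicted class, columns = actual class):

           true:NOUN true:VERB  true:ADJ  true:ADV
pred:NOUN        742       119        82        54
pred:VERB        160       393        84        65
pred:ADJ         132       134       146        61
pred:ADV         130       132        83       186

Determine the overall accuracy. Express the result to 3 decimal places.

Accuracy = trace / total = (742+393+146+186=1467) / 2703 = 1467/2703 = 0.543

0.543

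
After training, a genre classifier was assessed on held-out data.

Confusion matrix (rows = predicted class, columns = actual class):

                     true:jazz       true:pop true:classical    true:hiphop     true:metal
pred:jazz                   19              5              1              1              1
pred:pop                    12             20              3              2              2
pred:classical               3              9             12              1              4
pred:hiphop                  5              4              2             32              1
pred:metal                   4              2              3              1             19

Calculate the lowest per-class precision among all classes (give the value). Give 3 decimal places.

0.414

Per-class precision (TP/(TP+FP)):
  jazz: TP=19, FP=5+1+1+1=8 → 19/27 = 0.7037
  pop: TP=20, FP=12+3+2+2=19 → 20/39 = 0.5128
  classical: TP=12, FP=3+9+1+4=17 → 12/29 = 0.4138
  hiphop: TP=32, FP=5+4+2+1=12 → 32/44 = 0.7273
  metal: TP=19, FP=4+2+3+1=10 → 19/29 = 0.6552
Lowest is class 'classical' with precision = 0.414.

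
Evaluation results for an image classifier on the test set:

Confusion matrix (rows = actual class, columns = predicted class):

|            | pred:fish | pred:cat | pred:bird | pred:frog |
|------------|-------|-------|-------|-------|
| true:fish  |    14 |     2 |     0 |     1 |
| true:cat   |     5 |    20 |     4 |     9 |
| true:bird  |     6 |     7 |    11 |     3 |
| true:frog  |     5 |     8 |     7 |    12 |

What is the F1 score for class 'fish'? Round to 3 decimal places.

Treat 'fish' as positive and all other classes as negative.
F1 score = 2·TP/(2·TP+FP+FN).
fish: TP=14, FP=5+6+5=16, FN=2+0+1=3 → 28/47 = 0.5957

0.596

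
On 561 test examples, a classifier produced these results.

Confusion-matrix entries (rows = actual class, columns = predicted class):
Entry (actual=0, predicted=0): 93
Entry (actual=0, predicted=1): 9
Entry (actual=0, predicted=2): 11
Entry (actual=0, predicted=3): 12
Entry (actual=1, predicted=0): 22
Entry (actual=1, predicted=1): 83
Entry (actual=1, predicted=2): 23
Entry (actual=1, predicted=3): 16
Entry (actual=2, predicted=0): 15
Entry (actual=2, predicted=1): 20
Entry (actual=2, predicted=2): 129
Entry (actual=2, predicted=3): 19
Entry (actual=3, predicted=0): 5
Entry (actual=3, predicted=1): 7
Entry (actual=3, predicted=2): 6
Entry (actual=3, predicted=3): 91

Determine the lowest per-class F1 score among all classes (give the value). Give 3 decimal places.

Per-class F1 score (2·TP/(2·TP+FP+FN)):
  0: TP=93, FP=22+15+5=42, FN=9+11+12=32 → 186/260 = 0.7154
  1: TP=83, FP=9+20+7=36, FN=22+23+16=61 → 166/263 = 0.6312
  2: TP=129, FP=11+23+6=40, FN=15+20+19=54 → 258/352 = 0.7330
  3: TP=91, FP=12+16+19=47, FN=5+7+6=18 → 182/247 = 0.7368
Lowest is class '1' with F1 score = 0.631.

0.631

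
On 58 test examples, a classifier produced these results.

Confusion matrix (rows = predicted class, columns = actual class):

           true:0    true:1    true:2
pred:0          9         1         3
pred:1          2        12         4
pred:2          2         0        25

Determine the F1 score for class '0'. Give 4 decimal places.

0.6923

Treat '0' as positive and all other classes as negative.
F1 score = 2·TP/(2·TP+FP+FN).
0: TP=9, FP=1+3=4, FN=2+2=4 → 18/26 = 0.69231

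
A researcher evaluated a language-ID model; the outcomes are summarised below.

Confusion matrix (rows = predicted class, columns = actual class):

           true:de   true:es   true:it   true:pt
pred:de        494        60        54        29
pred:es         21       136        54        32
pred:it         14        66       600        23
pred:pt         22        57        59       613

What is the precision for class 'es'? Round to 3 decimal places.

0.560

Take TP from the diagonal, FP from the rest of the 'es' prediction marginal, FN from the rest of the 'es' actual marginal.
precision = TP/(TP+FP).
es: TP=136, FP=21+54+32=107 → 136/243 = 0.5597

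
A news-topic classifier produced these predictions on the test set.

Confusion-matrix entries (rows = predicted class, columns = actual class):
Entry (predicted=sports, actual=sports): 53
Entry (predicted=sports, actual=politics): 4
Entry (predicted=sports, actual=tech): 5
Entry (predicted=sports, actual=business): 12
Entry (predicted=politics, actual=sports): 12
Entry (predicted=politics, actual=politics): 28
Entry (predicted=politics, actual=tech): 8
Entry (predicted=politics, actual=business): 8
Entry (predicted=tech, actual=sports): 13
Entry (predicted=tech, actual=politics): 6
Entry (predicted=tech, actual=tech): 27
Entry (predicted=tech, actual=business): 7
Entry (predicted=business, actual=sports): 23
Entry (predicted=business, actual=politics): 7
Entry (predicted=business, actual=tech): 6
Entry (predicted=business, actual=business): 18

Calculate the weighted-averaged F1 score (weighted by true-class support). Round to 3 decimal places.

Per-class F1 score (2·TP/(2·TP+FP+FN)):
  sports: TP=53, FP=4+5+12=21, FN=12+13+23=48 → 106/175 = 0.6057
  politics: TP=28, FP=12+8+8=28, FN=4+6+7=17 → 56/101 = 0.5545
  tech: TP=27, FP=13+6+7=26, FN=5+8+6=19 → 54/99 = 0.5455
  business: TP=18, FP=23+7+6=36, FN=12+8+7=27 → 36/99 = 0.3636
Weighted-F1 score = Σ (supportᵢ/N)·F1 scoreᵢ with N=237: (101/237)·0.6057 + (45/237)·0.5545 + (46/237)·0.5455 + (45/237)·0.3636 = 0.538

0.538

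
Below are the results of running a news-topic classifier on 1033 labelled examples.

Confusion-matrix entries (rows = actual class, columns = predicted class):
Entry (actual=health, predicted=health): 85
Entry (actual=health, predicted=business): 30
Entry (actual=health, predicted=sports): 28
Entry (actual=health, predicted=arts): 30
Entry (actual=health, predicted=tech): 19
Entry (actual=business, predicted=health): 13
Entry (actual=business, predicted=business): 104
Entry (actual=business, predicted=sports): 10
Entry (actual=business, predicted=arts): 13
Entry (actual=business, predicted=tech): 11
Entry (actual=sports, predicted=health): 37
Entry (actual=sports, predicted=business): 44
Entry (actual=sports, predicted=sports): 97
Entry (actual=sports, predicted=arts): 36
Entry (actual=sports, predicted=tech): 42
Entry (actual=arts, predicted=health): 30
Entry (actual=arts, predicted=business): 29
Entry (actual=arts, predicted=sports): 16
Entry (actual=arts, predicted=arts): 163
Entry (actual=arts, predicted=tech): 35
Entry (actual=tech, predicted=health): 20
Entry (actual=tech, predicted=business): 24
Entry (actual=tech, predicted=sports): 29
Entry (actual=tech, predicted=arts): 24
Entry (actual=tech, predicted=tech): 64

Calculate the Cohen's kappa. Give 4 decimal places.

Observed agreement pₒ = trace/N = 513/1033 = 0.49661
Expected agreement pₑ = Σ (rowᵢ·colᵢ)/N² = (192·185 + 151·231 + 256·180 + 273·266 + 161·171)/1033² = 0.20301
κ = (pₒ − pₑ)/(1 − pₑ) = (0.49661 − 0.20301)/(1 − 0.20301) = 0.3684

0.3684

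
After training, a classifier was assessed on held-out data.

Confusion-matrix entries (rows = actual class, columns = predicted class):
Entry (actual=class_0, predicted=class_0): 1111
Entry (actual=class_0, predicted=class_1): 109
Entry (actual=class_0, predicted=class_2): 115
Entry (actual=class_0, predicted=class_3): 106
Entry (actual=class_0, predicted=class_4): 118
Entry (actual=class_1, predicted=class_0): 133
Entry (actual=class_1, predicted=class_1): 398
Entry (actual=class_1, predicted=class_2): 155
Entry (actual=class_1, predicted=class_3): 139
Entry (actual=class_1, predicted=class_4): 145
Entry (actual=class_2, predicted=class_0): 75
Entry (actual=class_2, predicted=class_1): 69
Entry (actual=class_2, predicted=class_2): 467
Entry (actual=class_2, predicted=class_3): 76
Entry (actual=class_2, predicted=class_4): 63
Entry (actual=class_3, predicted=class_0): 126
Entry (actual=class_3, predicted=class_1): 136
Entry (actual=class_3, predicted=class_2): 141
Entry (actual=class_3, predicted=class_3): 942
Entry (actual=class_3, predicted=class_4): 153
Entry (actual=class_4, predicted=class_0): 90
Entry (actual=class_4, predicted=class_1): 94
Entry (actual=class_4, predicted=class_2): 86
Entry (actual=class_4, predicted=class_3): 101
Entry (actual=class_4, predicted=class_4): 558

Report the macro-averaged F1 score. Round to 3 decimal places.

0.587

Per-class F1 score (2·TP/(2·TP+FP+FN)):
  class_0: TP=1111, FP=133+75+126+90=424, FN=109+115+106+118=448 → 2222/3094 = 0.7182
  class_1: TP=398, FP=109+69+136+94=408, FN=133+155+139+145=572 → 796/1776 = 0.4482
  class_2: TP=467, FP=115+155+141+86=497, FN=75+69+76+63=283 → 934/1714 = 0.5449
  class_3: TP=942, FP=106+139+76+101=422, FN=126+136+141+153=556 → 1884/2862 = 0.6583
  class_4: TP=558, FP=118+145+63+153=479, FN=90+94+86+101=371 → 1116/1966 = 0.5677
Macro-F1 score = mean = (0.7182 + 0.4482 + 0.5449 + 0.6583 + 0.5677) / 5 = 0.587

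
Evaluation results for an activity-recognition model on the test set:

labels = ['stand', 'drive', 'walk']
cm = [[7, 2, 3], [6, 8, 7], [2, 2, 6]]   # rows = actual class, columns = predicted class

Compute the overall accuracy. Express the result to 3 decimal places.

Accuracy = trace / total = (7+8+6=21) / 43 = 21/43 = 0.488

0.488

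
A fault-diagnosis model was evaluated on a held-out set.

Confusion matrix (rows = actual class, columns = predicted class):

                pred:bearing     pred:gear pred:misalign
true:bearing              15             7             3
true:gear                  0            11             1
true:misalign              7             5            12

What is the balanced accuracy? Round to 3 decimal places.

0.672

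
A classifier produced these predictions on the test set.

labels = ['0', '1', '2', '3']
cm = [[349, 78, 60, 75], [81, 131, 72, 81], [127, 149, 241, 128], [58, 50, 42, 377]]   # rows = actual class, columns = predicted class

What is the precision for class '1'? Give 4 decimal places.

0.3211

precision = TP/(TP+FP).
1: TP=131, FP=78+149+50=277 → 131/408 = 0.32108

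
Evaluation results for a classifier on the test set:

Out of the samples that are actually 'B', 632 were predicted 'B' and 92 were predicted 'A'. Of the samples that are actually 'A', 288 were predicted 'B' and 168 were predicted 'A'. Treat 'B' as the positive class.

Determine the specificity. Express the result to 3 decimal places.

0.368

Specificity = TN/(TN+FP) = 168/(168+288) = 0.368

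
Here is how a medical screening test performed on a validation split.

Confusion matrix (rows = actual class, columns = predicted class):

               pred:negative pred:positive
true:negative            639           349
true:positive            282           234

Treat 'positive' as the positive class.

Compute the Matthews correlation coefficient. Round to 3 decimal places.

0.098

MCC = (TP·TN − FP·FN) / √((TP+FP)(TP+FN)(TN+FP)(TN+FN))
Numerator = 234·639 − 349·282 = 51108
Denominator = √(583·516·988·921) = √273737836944 = 523199.6148
MCC = 51108 / 523199.6148 = 0.098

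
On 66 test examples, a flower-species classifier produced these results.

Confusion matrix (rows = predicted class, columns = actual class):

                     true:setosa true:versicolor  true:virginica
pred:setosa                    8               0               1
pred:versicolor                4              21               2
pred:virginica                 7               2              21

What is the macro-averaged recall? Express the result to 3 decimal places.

0.736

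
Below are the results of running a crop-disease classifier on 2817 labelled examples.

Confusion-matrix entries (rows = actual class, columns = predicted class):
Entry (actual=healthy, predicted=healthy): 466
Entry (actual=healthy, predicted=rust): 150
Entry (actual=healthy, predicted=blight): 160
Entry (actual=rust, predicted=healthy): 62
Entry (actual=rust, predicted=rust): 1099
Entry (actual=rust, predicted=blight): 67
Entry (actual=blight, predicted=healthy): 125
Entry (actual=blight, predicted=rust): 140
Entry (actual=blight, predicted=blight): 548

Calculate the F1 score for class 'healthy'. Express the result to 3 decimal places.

0.652

Take TP from the diagonal, FP from the rest of the 'healthy' prediction marginal, FN from the rest of the 'healthy' actual marginal.
F1 score = 2·TP/(2·TP+FP+FN).
healthy: TP=466, FP=62+125=187, FN=150+160=310 → 932/1429 = 0.6522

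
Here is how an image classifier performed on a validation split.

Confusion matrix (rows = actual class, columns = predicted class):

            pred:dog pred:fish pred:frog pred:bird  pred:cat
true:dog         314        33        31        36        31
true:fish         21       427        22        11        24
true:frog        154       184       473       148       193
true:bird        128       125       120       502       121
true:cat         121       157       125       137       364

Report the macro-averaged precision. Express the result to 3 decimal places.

0.520

Per-class precision (TP/(TP+FP)):
  dog: TP=314, FP=21+154+128+121=424 → 314/738 = 0.4255
  fish: TP=427, FP=33+184+125+157=499 → 427/926 = 0.4611
  frog: TP=473, FP=31+22+120+125=298 → 473/771 = 0.6135
  bird: TP=502, FP=36+11+148+137=332 → 502/834 = 0.6019
  cat: TP=364, FP=31+24+193+121=369 → 364/733 = 0.4966
Macro-precision = mean = (0.4255 + 0.4611 + 0.6135 + 0.6019 + 0.4966) / 5 = 0.520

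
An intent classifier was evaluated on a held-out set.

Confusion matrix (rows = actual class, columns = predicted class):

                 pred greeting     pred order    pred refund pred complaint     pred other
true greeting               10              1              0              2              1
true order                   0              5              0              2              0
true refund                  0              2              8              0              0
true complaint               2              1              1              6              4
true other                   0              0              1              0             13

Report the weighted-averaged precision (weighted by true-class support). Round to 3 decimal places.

0.713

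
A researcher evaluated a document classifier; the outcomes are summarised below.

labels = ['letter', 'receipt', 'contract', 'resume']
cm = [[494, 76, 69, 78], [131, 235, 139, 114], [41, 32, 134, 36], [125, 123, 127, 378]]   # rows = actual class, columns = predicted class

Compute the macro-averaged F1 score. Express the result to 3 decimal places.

0.505

Per-class F1 score (2·TP/(2·TP+FP+FN)):
  letter: TP=494, FP=131+41+125=297, FN=76+69+78=223 → 988/1508 = 0.6552
  receipt: TP=235, FP=76+32+123=231, FN=131+139+114=384 → 470/1085 = 0.4332
  contract: TP=134, FP=69+139+127=335, FN=41+32+36=109 → 268/712 = 0.3764
  resume: TP=378, FP=78+114+36=228, FN=125+123+127=375 → 756/1359 = 0.5563
Macro-F1 score = mean = (0.6552 + 0.4332 + 0.3764 + 0.5563) / 4 = 0.505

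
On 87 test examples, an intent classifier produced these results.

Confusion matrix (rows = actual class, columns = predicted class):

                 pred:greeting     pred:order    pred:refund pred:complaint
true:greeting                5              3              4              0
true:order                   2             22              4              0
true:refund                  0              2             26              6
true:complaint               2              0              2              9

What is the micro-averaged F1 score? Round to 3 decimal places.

0.713

Micro-averaging pools counts across classes: ΣTP=62, ΣFP=25, ΣFN=25.
Micro-F1 score = 2·TP/(2·TP+FP+FN) on pooled counts = 0.713 (equals overall accuracy in single-label multiclass).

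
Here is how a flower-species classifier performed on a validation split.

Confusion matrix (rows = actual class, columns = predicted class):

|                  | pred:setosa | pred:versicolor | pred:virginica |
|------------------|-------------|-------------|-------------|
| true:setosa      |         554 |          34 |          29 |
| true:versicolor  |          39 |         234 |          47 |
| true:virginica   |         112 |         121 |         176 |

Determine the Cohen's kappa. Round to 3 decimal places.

0.553

Observed agreement pₒ = trace/N = 964/1346 = 0.7162
Expected agreement pₑ = Σ (rowᵢ·colᵢ)/N² = (617·705 + 320·389 + 409·252)/1346² = 0.3657
κ = (pₒ − pₑ)/(1 − pₑ) = (0.7162 − 0.3657)/(1 − 0.3657) = 0.553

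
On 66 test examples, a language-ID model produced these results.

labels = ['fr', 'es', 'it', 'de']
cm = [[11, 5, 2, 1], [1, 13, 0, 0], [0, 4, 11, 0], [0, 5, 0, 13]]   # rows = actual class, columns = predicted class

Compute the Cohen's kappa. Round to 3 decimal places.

Observed agreement pₒ = trace/N = 48/66 = 0.7273
Expected agreement pₑ = Σ (rowᵢ·colᵢ)/N² = (19·12 + 14·27 + 15·13 + 18·14)/66² = 0.2417
κ = (pₒ − pₑ)/(1 − pₑ) = (0.7273 − 0.2417)/(1 − 0.2417) = 0.640

0.640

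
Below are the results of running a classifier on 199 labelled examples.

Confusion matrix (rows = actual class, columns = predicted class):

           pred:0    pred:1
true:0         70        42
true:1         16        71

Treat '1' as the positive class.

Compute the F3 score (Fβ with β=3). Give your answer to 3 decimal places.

Fβ = (1+β²)·TP / ((1+β²)·TP + β²·FN + FP), with β²=9
= 10·71 / (10·71 + 9·16 + 42) = 0.792

0.792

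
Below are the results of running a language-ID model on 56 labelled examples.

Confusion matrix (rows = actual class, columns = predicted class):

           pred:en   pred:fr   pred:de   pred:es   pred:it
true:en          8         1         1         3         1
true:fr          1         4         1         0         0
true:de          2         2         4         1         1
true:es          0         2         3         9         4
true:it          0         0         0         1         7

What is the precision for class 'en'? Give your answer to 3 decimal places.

0.727

Take TP from the diagonal, FP from the rest of the 'en' prediction marginal, FN from the rest of the 'en' actual marginal.
precision = TP/(TP+FP).
en: TP=8, FP=1+2+0+0=3 → 8/11 = 0.7273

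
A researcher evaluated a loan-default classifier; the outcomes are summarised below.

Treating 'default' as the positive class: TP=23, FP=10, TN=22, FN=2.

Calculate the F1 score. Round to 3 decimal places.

Precision = TP/(TP+FP) = 23/33 = 0.6970
Recall = TP/(TP+FN) = 23/25 = 0.9200
F1 = 2·TP/(2·TP+FP+FN) = 46/58 = 0.793

0.793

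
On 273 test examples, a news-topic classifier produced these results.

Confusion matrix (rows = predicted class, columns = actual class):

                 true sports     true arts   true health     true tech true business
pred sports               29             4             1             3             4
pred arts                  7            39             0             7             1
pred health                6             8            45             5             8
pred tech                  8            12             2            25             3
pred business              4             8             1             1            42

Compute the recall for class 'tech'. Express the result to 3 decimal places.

Treat 'tech' as positive and all other classes as negative.
recall = TP/(TP+FN).
tech: TP=25, FN=3+7+5+1=16 → 25/41 = 0.6098

0.610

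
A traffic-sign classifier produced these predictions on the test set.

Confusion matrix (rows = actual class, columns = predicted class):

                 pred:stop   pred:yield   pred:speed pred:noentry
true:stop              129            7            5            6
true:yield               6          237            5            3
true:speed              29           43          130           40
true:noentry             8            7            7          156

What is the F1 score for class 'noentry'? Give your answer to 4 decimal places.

Treat 'noentry' as positive and all other classes as negative.
F1 score = 2·TP/(2·TP+FP+FN).
noentry: TP=156, FP=6+3+40=49, FN=8+7+7=22 → 312/383 = 0.81462

0.8146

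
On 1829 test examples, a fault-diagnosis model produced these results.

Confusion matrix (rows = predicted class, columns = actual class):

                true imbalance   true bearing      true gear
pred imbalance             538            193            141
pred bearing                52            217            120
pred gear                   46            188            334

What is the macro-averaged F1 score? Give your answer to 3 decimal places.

0.576

Per-class F1 score (2·TP/(2·TP+FP+FN)):
  imbalance: TP=538, FP=193+141=334, FN=52+46=98 → 1076/1508 = 0.7135
  bearing: TP=217, FP=52+120=172, FN=193+188=381 → 434/987 = 0.4397
  gear: TP=334, FP=46+188=234, FN=141+120=261 → 668/1163 = 0.5744
Macro-F1 score = mean = (0.7135 + 0.4397 + 0.5744) / 3 = 0.576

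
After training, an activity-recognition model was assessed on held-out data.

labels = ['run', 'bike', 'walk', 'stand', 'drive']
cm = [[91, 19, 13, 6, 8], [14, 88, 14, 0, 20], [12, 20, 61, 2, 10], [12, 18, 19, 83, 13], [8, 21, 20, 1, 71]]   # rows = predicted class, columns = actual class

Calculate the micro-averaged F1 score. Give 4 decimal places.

0.6118

Micro-averaging pools counts across classes: ΣTP=394, ΣFP=250, ΣFN=250.
Micro-F1 score = 2·TP/(2·TP+FP+FN) on pooled counts = 0.6118 (equals overall accuracy in single-label multiclass).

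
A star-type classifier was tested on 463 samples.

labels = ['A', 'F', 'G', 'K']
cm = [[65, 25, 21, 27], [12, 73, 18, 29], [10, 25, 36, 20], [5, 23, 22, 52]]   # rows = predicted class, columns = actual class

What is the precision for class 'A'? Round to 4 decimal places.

0.4710

One-vs-rest for 'A': TP = diagonal; FP = other classes predicted 'A'; FN = 'A' predicted as other.
precision = TP/(TP+FP).
A: TP=65, FP=25+21+27=73 → 65/138 = 0.47101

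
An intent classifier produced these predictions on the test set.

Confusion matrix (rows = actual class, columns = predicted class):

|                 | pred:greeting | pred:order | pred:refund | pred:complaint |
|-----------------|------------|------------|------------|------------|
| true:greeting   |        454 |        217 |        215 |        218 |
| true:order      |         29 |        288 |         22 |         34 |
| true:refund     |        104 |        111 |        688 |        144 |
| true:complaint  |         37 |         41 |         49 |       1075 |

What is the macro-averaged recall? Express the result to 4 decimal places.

Per-class recall (TP/(TP+FN)):
  greeting: TP=454, FN=217+215+218=650 → 454/1104 = 0.41123
  order: TP=288, FN=29+22+34=85 → 288/373 = 0.77212
  refund: TP=688, FN=104+111+144=359 → 688/1047 = 0.65712
  complaint: TP=1075, FN=37+41+49=127 → 1075/1202 = 0.89434
Macro-recall = mean = (0.41123 + 0.77212 + 0.65712 + 0.89434) / 4 = 0.6837

0.6837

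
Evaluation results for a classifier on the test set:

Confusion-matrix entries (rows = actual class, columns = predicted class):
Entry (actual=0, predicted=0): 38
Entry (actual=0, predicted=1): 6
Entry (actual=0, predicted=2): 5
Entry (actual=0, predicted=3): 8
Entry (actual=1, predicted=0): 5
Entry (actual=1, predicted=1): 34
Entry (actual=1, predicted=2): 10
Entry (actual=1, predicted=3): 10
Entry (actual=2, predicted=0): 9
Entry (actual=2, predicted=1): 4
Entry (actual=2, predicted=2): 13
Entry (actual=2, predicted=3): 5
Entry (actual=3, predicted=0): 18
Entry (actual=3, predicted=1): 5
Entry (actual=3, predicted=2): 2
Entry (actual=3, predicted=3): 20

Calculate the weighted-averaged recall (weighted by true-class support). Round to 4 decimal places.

0.5469

Per-class recall (TP/(TP+FN)):
  0: TP=38, FN=6+5+8=19 → 38/57 = 0.66667
  1: TP=34, FN=5+10+10=25 → 34/59 = 0.57627
  2: TP=13, FN=9+4+5=18 → 13/31 = 0.41935
  3: TP=20, FN=18+5+2=25 → 20/45 = 0.44444
Weighted-recall = Σ (supportᵢ/N)·recallᵢ with N=192: (57/192)·0.66667 + (59/192)·0.57627 + (31/192)·0.41935 + (45/192)·0.44444 = 0.5469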